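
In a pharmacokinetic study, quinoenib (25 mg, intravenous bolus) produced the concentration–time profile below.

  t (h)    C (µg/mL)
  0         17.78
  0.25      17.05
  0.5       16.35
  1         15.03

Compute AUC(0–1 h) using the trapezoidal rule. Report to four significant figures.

AUC = 16.37 µg/mL·h

Trapezoidal AUC_0→1:
  [0→0.25]: (17.78+17.05)/2 × 0.25 = 4.35375
  [0.25→0.5]: (17.05+16.35)/2 × 0.25 = 4.175
  [0.5→1]: (16.35+15.03)/2 × 0.5 = 7.845
  Sum = 16.37375 µg/mL·h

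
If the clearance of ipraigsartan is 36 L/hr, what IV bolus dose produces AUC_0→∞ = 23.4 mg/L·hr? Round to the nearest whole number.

Dose = 842 mg

Dose_iv = CL × AUC_0→∞
     = 36 × 23.4 = 842.4 mg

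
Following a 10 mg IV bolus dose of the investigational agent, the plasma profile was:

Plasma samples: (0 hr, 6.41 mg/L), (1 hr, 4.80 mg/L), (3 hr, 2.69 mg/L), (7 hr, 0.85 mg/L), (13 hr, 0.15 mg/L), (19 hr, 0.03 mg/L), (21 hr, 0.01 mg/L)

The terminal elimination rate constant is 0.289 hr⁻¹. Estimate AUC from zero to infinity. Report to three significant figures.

Trapezoidal AUC_0→21:
  [0→1]: (6.41+4.80)/2 × 1 = 5.605
  [1→3]: (4.80+2.69)/2 × 2 = 7.49
  [3→7]: (2.69+0.85)/2 × 4 = 7.08
  [7→13]: (0.85+0.15)/2 × 6 = 3.0
  [13→19]: (0.15+0.03)/2 × 6 = 0.54
  [19→21]: (0.03+0.01)/2 × 2 = 0.04
  Sum = 23.755 mg/L·hr
Extrapolated tail: C_last / k_e = 0.01 / 0.289 = 0.035
AUC_0→∞ = 23.755 + 0.035 = 23.79 mg/L·hr

AUC = 23.8 mg/L·hr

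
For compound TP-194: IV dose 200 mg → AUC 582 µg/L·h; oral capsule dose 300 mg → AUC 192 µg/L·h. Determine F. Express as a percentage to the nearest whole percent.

F = (AUC_ev / D_ev) / (AUC_iv / D_iv)
  = (192/300) / (582/200)
  = 0.64 / 2.91 = 0.2199
  = 21.99%

F = 22%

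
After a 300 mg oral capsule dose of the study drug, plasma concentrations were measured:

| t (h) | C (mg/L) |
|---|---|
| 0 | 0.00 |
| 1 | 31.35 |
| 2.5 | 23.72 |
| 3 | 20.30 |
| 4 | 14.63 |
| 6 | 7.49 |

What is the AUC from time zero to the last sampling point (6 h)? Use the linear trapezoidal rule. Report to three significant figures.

Trapezoidal AUC_0→6:
  [0→1]: (0.00+31.35)/2 × 1 = 15.675
  [1→2.5]: (31.35+23.72)/2 × 1.5 = 41.3025
  [2.5→3]: (23.72+20.30)/2 × 0.5 = 11.005
  [3→4]: (20.30+14.63)/2 × 1 = 17.465
  [4→6]: (14.63+7.49)/2 × 2 = 22.12
  Sum = 107.5675 mg/L·h

AUC = 108 mg/L·h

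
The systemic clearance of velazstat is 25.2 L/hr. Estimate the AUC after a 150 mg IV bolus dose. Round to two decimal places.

AUC = 5.95 mg/L·hr

AUC_0→∞ = Dose_iv / CL
        = 150 / 25.2 = 5.95238 mg/L·hr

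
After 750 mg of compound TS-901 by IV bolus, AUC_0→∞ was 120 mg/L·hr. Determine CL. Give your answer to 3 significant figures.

CL = 6.25 L/hr

CL = Dose_iv / AUC_0→∞
   = 750 / 120 = 6.25 L/hr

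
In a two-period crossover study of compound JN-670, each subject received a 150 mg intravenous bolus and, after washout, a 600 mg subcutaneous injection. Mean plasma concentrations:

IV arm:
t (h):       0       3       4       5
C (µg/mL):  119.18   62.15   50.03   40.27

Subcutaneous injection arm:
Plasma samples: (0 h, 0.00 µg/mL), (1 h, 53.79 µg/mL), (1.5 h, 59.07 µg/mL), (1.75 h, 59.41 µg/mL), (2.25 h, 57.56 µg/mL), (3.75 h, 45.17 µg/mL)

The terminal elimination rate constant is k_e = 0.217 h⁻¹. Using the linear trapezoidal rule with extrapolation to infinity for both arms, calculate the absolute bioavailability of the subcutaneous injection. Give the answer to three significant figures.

Trapezoidal AUC_0→5 (IV):
  [0→3]: (119.18+62.15)/2 × 3 = 271.995
  [3→4]: (62.15+50.03)/2 × 1 = 56.09
  [4→5]: (50.03+40.27)/2 × 1 = 45.15
  Sum = 373.235 µg/mL·h
IV tail: 40.27/0.217 = 185.576; AUC_iv,0→∞ = 373.235 + 185.576 = 558.811 µg/mL·h
Trapezoidal AUC_0→3.75 (subcutaneous injection):
  [0→1]: (0.00+53.79)/2 × 1 = 26.895
  [1→1.5]: (53.79+59.07)/2 × 0.5 = 28.215
  [1.5→1.75]: (59.07+59.41)/2 × 0.25 = 14.81
  [1.75→2.25]: (59.41+57.56)/2 × 0.5 = 29.2425
  [2.25→3.75]: (57.56+45.17)/2 × 1.5 = 77.0475
  Sum = 176.21 µg/mL·h
subcutaneous injection tail: 45.17/0.217 = 208.157; AUC_ev,0→∞ = 176.21 + 208.157 = 384.367 µg/mL·h
F = (AUC_ev/D_ev)/(AUC_iv/D_iv) = (384.367/600)/(558.811/150) = 0.640612/3.72541 = 0.1720

F = 0.172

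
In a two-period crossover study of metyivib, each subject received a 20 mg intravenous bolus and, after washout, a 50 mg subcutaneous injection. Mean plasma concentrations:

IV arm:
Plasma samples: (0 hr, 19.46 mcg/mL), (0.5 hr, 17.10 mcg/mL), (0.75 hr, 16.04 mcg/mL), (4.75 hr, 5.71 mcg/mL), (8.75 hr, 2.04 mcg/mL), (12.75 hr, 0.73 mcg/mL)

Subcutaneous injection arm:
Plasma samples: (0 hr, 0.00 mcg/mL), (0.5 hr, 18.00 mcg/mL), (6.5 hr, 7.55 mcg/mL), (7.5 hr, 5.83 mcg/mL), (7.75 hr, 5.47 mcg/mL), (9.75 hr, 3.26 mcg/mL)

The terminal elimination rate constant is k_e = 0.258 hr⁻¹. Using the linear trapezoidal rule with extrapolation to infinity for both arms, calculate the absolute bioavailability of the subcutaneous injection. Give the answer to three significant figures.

F = 0.549

Trapezoidal AUC_0→12.75 (IV):
  [0→0.5]: (19.46+17.10)/2 × 0.5 = 9.14
  [0.5→0.75]: (17.10+16.04)/2 × 0.25 = 4.1425
  [0.75→4.75]: (16.04+5.71)/2 × 4 = 43.5
  [4.75→8.75]: (5.71+2.04)/2 × 4 = 15.5
  [8.75→12.75]: (2.04+0.73)/2 × 4 = 5.54
  Sum = 77.8225 mcg/mL·hr
IV tail: 0.73/0.258 = 2.829; AUC_iv,0→∞ = 77.8225 + 2.829 = 80.6515 mcg/mL·hr
Trapezoidal AUC_0→9.75 (subcutaneous injection):
  [0→0.5]: (0.00+18.00)/2 × 0.5 = 4.5
  [0.5→6.5]: (18.00+7.55)/2 × 6 = 76.65
  [6.5→7.5]: (7.55+5.83)/2 × 1 = 6.69
  [7.5→7.75]: (5.83+5.47)/2 × 0.25 = 1.4125
  [7.75→9.75]: (5.47+3.26)/2 × 2 = 8.73
  Sum = 97.9825 mcg/mL·hr
subcutaneous injection tail: 3.26/0.258 = 12.636; AUC_ev,0→∞ = 97.9825 + 12.636 = 110.6185 mcg/mL·hr
F = (AUC_ev/D_ev)/(AUC_iv/D_iv) = (110.6185/50)/(80.6515/20) = 2.21237/4.032575 = 0.5486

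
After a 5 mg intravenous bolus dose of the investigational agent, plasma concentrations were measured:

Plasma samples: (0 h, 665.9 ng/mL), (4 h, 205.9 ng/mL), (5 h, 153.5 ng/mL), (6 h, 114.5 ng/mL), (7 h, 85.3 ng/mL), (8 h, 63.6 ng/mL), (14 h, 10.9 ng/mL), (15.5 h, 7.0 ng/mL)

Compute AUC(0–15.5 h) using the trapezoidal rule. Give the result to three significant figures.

Trapezoidal AUC_0→15.5:
  [0→4]: (665.9+205.9)/2 × 4 = 1743.6
  [4→5]: (205.9+153.5)/2 × 1 = 179.7
  [5→6]: (153.5+114.5)/2 × 1 = 134.0
  [6→7]: (114.5+85.3)/2 × 1 = 99.9
  [7→8]: (85.3+63.6)/2 × 1 = 74.45
  [8→14]: (63.6+10.9)/2 × 6 = 223.5
  [14→15.5]: (10.9+7.0)/2 × 1.5 = 13.425
  Sum = 2468.575 ng/mL·h

AUC = 2470 ng/mL·h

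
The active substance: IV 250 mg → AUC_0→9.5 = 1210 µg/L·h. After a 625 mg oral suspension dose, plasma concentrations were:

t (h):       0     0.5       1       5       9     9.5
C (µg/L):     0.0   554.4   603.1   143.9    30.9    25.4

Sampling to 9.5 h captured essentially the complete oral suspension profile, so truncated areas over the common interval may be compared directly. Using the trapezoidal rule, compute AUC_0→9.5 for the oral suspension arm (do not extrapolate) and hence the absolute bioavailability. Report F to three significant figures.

Trapezoidal AUC_0→9.5 (oral suspension):
  [0→0.5]: (0.0+554.4)/2 × 0.5 = 138.6
  [0.5→1]: (554.4+603.1)/2 × 0.5 = 289.375
  [1→5]: (603.1+143.9)/2 × 4 = 1494.0
  [5→9]: (143.9+30.9)/2 × 4 = 349.6
  [9→9.5]: (30.9+25.4)/2 × 0.5 = 14.075
  Sum = 2285.65 µg/L·h
F = (AUC_ev/D_ev)/(AUC_iv/D_iv) = (2285.65/625)/(1210/250) = 3.65704/4.84 = 0.7556

F = 0.756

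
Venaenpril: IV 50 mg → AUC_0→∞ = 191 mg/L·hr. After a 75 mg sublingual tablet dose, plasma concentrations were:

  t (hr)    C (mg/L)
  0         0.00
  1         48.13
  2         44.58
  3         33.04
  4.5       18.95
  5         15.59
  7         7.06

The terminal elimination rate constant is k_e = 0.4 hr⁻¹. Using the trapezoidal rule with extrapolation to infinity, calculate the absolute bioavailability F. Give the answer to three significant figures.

F = 0.688

Trapezoidal AUC_0→7 (sublingual tablet):
  [0→1]: (0.00+48.13)/2 × 1 = 24.065
  [1→2]: (48.13+44.58)/2 × 1 = 46.355
  [2→3]: (44.58+33.04)/2 × 1 = 38.81
  [3→4.5]: (33.04+18.95)/2 × 1.5 = 38.9925
  [4.5→5]: (18.95+15.59)/2 × 0.5 = 8.635
  [5→7]: (15.59+7.06)/2 × 2 = 22.65
  Sum = 179.5075 mg/L·hr
Tail: C_last/k_e = 7.06/0.4 = 17.650
AUC_0→∞ (sublingual tablet) = 179.5075 + 17.650 = 197.1575 mg/L·hr
F = (AUC_ev/D_ev)/(AUC_iv/D_iv) = (197.1575/75)/(191/50) = 2.62877/3.82 = 0.6882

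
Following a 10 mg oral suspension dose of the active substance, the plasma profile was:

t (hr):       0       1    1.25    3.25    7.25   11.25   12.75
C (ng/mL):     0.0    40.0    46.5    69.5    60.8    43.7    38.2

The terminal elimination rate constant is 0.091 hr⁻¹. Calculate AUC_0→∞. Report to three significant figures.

AUC = 1100 ng/mL·hr

Trapezoidal AUC_0→12.75:
  [0→1]: (0.0+40.0)/2 × 1 = 20.0
  [1→1.25]: (40.0+46.5)/2 × 0.25 = 10.8125
  [1.25→3.25]: (46.5+69.5)/2 × 2 = 116.0
  [3.25→7.25]: (69.5+60.8)/2 × 4 = 260.6
  [7.25→11.25]: (60.8+43.7)/2 × 4 = 209.0
  [11.25→12.75]: (43.7+38.2)/2 × 1.5 = 61.425
  Sum = 677.8375 ng/mL·hr
Extrapolated tail: C_last / k_e = 38.2 / 0.091 = 419.780
AUC_0→∞ = 677.8375 + 419.780 = 1097.6175 ng/mL·hr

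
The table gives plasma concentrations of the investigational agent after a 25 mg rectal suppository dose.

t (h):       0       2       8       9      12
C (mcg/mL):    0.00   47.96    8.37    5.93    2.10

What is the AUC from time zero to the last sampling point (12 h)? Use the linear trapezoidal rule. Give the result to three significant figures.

Trapezoidal AUC_0→12:
  [0→2]: (0.00+47.96)/2 × 2 = 47.96
  [2→8]: (47.96+8.37)/2 × 6 = 168.99
  [8→9]: (8.37+5.93)/2 × 1 = 7.15
  [9→12]: (5.93+2.10)/2 × 3 = 12.045
  Sum = 236.145 mcg/mL·h

AUC = 236 mcg/mL·h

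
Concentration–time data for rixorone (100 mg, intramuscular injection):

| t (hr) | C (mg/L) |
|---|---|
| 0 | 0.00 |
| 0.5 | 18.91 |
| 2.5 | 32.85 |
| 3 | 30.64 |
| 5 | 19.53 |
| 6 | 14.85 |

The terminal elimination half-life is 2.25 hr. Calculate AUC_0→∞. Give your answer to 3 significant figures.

AUC = 188 mg/L·hr

Trapezoidal AUC_0→6:
  [0→0.5]: (0.00+18.91)/2 × 0.5 = 4.7275
  [0.5→2.5]: (18.91+32.85)/2 × 2 = 51.76
  [2.5→3]: (32.85+30.64)/2 × 0.5 = 15.8725
  [3→5]: (30.64+19.53)/2 × 2 = 50.17
  [5→6]: (19.53+14.85)/2 × 1 = 17.19
  Sum = 139.72 mg/L·hr
k_e = ln2 / t½ = 0.693147 / 2.25 = 0.3081 hr^-1
Extrapolated tail: C_last / k_e = 14.85 / 0.3081 = 48.199
AUC_0→∞ = 139.72 + 48.199 = 187.919 mg/L·hr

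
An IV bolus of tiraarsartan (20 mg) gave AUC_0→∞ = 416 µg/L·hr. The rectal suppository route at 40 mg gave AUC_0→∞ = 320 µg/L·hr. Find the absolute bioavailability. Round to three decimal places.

F = 0.385

F = (AUC_ev / D_ev) / (AUC_iv / D_iv)
  = (320/40) / (416/20)
  = 8 / 20.8 = 0.3846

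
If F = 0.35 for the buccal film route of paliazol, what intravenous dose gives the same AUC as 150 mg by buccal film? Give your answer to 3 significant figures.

Systemic exposure from an extravascular dose = F × D_ev, so the equivalent IV dose is F × D_ev.
D_iv = F × D_ev = 0.35 × 150 = 52.5 mg

D_iv = 52.5 mg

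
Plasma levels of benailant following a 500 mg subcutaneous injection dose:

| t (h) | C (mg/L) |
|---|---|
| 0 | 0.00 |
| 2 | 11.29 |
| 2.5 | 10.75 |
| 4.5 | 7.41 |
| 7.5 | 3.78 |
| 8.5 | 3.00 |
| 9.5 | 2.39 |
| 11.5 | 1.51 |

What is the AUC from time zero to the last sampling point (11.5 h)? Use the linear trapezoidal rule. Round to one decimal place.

Trapezoidal AUC_0→11.5:
  [0→2]: (0.00+11.29)/2 × 2 = 11.29
  [2→2.5]: (11.29+10.75)/2 × 0.5 = 5.51
  [2.5→4.5]: (10.75+7.41)/2 × 2 = 18.16
  [4.5→7.5]: (7.41+3.78)/2 × 3 = 16.785
  [7.5→8.5]: (3.78+3.00)/2 × 1 = 3.39
  [8.5→9.5]: (3.00+2.39)/2 × 1 = 2.695
  [9.5→11.5]: (2.39+1.51)/2 × 2 = 3.9
  Sum = 61.73 mg/L·h

AUC = 61.7 mg/L·h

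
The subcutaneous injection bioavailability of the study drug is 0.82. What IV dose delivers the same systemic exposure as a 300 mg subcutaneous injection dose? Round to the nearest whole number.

D_iv = 246 mg

Systemic exposure from an extravascular dose = F × D_ev, so the equivalent IV dose is F × D_ev.
D_iv = F × D_ev = 0.82 × 300 = 246 mg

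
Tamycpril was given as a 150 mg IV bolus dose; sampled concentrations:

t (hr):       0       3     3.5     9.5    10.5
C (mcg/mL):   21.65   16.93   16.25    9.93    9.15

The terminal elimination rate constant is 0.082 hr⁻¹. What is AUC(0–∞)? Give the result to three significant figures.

AUC = 266 mcg/mL·hr

Trapezoidal AUC_0→10.5:
  [0→3]: (21.65+16.93)/2 × 3 = 57.87
  [3→3.5]: (16.93+16.25)/2 × 0.5 = 8.295
  [3.5→9.5]: (16.25+9.93)/2 × 6 = 78.54
  [9.5→10.5]: (9.93+9.15)/2 × 1 = 9.54
  Sum = 154.245 mcg/mL·hr
Extrapolated tail: C_last / k_e = 9.15 / 0.082 = 111.585
AUC_0→∞ = 154.245 + 111.585 = 265.83 mcg/mL·hr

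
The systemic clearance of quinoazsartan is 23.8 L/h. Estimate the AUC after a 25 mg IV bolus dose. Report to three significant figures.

AUC_0→∞ = Dose_iv / CL
        = 25 / 23.8 = 1.05042 mg/L·h

AUC = 1.05 mg/L·h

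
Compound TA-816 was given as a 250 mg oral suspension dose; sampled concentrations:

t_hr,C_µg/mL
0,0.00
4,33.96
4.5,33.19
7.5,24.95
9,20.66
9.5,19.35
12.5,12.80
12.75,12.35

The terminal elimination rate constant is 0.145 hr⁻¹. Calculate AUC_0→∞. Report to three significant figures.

Trapezoidal AUC_0→12.75:
  [0→4]: (0.00+33.96)/2 × 4 = 67.92
  [4→4.5]: (33.96+33.19)/2 × 0.5 = 16.7875
  [4.5→7.5]: (33.19+24.95)/2 × 3 = 87.21
  [7.5→9]: (24.95+20.66)/2 × 1.5 = 34.2075
  [9→9.5]: (20.66+19.35)/2 × 0.5 = 10.0025
  [9.5→12.5]: (19.35+12.80)/2 × 3 = 48.225
  [12.5→12.75]: (12.80+12.35)/2 × 0.25 = 3.14375
  Sum = 267.49625 µg/mL·hr
Extrapolated tail: C_last / k_e = 12.35 / 0.145 = 85.172
AUC_0→∞ = 267.49625 + 85.172 = 352.66825 µg/mL·hr

AUC = 353 µg/mL·hr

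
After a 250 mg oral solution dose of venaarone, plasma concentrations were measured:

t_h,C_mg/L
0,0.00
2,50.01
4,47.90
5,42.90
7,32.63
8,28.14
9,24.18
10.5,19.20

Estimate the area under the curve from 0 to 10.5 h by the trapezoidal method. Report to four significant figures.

Trapezoidal AUC_0→10.5:
  [0→2]: (0.00+50.01)/2 × 2 = 50.01
  [2→4]: (50.01+47.90)/2 × 2 = 97.91
  [4→5]: (47.90+42.90)/2 × 1 = 45.4
  [5→7]: (42.90+32.63)/2 × 2 = 75.53
  [7→8]: (32.63+28.14)/2 × 1 = 30.385
  [8→9]: (28.14+24.18)/2 × 1 = 26.16
  [9→10.5]: (24.18+19.20)/2 × 1.5 = 32.535
  Sum = 357.93 mg/L·h

AUC = 357.9 mg/L·h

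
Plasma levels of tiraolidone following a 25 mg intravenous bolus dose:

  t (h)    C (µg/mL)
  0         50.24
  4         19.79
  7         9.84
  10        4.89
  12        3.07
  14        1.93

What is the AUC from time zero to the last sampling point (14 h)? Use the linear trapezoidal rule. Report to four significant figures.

Trapezoidal AUC_0→14:
  [0→4]: (50.24+19.79)/2 × 4 = 140.06
  [4→7]: (19.79+9.84)/2 × 3 = 44.445
  [7→10]: (9.84+4.89)/2 × 3 = 22.095
  [10→12]: (4.89+3.07)/2 × 2 = 7.96
  [12→14]: (3.07+1.93)/2 × 2 = 5.0
  Sum = 219.56 µg/mL·h

AUC = 219.6 µg/mL·h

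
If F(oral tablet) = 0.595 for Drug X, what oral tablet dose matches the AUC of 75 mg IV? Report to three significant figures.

D_oral = 126 mg

For equal systemic exposure: F × D_ev = D_iv
D_ev = D_iv / F = 75 / 0.595 = 126.05 mg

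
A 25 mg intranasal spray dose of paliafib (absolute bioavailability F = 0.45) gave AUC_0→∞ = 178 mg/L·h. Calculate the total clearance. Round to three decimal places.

CL = 0.063 L/h

CL = F × Dose / AUC_0→∞
   = 0.45 × 25 / 178 = 0.0632022 L/h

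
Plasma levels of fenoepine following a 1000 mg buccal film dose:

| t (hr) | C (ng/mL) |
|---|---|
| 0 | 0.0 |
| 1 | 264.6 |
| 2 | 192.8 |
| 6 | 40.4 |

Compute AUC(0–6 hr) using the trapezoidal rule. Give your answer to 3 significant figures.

Trapezoidal AUC_0→6:
  [0→1]: (0.0+264.6)/2 × 1 = 132.3
  [1→2]: (264.6+192.8)/2 × 1 = 228.7
  [2→6]: (192.8+40.4)/2 × 4 = 466.4
  Sum = 827.4 ng/mL·hr

AUC = 827 ng/mL·hr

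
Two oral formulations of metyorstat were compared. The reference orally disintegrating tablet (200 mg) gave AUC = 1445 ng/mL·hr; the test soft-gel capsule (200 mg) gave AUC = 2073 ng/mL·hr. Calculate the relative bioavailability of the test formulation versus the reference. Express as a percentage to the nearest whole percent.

F_rel = 143%

F_rel = (AUC_test/D_test) / (AUC_ref/D_ref)
      = (2073/200) / (1445/200)
      = 10.365 / 7.225 = 1.4346 = 143.46%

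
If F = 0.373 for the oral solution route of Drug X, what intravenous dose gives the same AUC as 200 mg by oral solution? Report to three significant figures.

Systemic exposure from an extravascular dose = F × D_ev, so the equivalent IV dose is F × D_ev.
D_iv = F × D_ev = 0.373 × 200 = 74.6 mg

D_iv = 74.6 mg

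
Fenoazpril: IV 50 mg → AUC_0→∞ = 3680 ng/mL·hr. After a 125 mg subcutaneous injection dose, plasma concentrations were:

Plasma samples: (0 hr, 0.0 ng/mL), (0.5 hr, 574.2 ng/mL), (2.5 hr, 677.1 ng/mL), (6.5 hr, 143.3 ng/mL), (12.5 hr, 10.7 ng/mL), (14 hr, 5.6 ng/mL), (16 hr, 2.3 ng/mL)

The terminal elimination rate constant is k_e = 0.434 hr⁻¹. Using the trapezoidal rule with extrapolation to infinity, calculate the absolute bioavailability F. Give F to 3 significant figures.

F = 0.383

Trapezoidal AUC_0→16 (subcutaneous injection):
  [0→0.5]: (0.0+574.2)/2 × 0.5 = 143.55
  [0.5→2.5]: (574.2+677.1)/2 × 2 = 1251.3
  [2.5→6.5]: (677.1+143.3)/2 × 4 = 1640.8
  [6.5→12.5]: (143.3+10.7)/2 × 6 = 462.0
  [12.5→14]: (10.7+5.6)/2 × 1.5 = 12.225
  [14→16]: (5.6+2.3)/2 × 2 = 7.9
  Sum = 3517.775 ng/mL·hr
Tail: C_last/k_e = 2.3/0.434 = 5.300
AUC_0→∞ (subcutaneous injection) = 3517.775 + 5.300 = 3523.075 ng/mL·hr
F = (AUC_ev/D_ev)/(AUC_iv/D_iv) = (3523.075/125)/(3680/50) = 28.1846/73.6 = 0.3829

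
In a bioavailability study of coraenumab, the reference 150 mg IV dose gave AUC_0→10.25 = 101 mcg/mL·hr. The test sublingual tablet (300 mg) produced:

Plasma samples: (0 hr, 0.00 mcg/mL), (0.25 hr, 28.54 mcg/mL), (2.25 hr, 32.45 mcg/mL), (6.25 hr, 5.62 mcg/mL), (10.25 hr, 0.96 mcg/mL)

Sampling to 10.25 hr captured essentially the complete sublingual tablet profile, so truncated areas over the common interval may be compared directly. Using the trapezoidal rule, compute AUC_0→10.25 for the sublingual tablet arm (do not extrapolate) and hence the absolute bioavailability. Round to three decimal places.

F = 0.762

Trapezoidal AUC_0→10.25 (sublingual tablet):
  [0→0.25]: (0.00+28.54)/2 × 0.25 = 3.5675
  [0.25→2.25]: (28.54+32.45)/2 × 2 = 60.99
  [2.25→6.25]: (32.45+5.62)/2 × 4 = 76.14
  [6.25→10.25]: (5.62+0.96)/2 × 4 = 13.16
  Sum = 153.8575 mcg/mL·hr
F = (AUC_ev/D_ev)/(AUC_iv/D_iv) = (153.8575/300)/(101/150) = 0.512858/0.673333 = 0.7617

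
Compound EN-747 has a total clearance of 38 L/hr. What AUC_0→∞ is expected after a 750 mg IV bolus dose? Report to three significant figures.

AUC_0→∞ = Dose_iv / CL
        = 750 / 38 = 19.7368 mg/L·hr

AUC = 19.7 mg/L·hr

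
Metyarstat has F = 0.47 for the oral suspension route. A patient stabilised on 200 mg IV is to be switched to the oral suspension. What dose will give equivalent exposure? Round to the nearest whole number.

D_oral = 426 mg

For equal systemic exposure: F × D_ev = D_iv
D_ev = D_iv / F = 200 / 0.47 = 425.532 mg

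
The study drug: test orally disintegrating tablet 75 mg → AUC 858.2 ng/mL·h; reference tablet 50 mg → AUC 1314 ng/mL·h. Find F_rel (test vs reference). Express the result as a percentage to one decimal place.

F_rel = 43.5%

F_rel = (AUC_test/D_test) / (AUC_ref/D_ref)
      = (858.2/75) / (1314/50)
      = 11.4427 / 26.28 = 0.4354 = 43.54%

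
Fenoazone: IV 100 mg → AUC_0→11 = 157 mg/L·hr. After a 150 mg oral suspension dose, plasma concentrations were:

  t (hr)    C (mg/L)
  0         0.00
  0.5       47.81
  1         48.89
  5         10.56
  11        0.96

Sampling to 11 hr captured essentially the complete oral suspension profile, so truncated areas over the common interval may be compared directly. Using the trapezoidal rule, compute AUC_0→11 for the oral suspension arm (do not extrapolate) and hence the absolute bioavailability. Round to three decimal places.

F = 0.805

Trapezoidal AUC_0→11 (oral suspension):
  [0→0.5]: (0.00+47.81)/2 × 0.5 = 11.9525
  [0.5→1]: (47.81+48.89)/2 × 0.5 = 24.175
  [1→5]: (48.89+10.56)/2 × 4 = 118.9
  [5→11]: (10.56+0.96)/2 × 6 = 34.56
  Sum = 189.5875 mg/L·hr
F = (AUC_ev/D_ev)/(AUC_iv/D_iv) = (189.5875/150)/(157/100) = 1.26392/1.57 = 0.8050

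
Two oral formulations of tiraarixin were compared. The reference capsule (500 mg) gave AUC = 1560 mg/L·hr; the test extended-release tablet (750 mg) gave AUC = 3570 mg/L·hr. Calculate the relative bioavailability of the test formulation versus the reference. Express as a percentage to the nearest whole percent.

F_rel = 153%

F_rel = (AUC_test/D_test) / (AUC_ref/D_ref)
      = (3570/750) / (1560/500)
      = 4.76 / 3.12 = 1.5256 = 152.56%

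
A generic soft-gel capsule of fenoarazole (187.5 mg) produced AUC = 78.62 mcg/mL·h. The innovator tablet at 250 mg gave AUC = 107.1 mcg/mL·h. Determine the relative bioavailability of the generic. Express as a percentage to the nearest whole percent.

F_rel = (AUC_test/D_test) / (AUC_ref/D_ref)
      = (78.62/187.5) / (107.1/250)
      = 0.419307 / 0.4284 = 0.9788 = 97.88%

F_rel = 98%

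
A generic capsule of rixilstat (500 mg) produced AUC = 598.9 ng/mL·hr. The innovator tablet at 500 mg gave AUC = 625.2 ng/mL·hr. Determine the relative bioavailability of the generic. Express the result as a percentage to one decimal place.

F_rel = 95.8%

F_rel = (AUC_test/D_test) / (AUC_ref/D_ref)
      = (598.9/500) / (625.2/500)
      = 1.1978 / 1.2504 = 0.9579 = 95.79%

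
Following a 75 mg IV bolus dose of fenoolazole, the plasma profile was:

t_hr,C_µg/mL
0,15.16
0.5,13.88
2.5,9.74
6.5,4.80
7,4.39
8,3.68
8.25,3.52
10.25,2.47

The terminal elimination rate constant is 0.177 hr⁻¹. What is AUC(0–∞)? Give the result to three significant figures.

Trapezoidal AUC_0→10.25:
  [0→0.5]: (15.16+13.88)/2 × 0.5 = 7.26
  [0.5→2.5]: (13.88+9.74)/2 × 2 = 23.62
  [2.5→6.5]: (9.74+4.80)/2 × 4 = 29.08
  [6.5→7]: (4.80+4.39)/2 × 0.5 = 2.2975
  [7→8]: (4.39+3.68)/2 × 1 = 4.035
  [8→8.25]: (3.68+3.52)/2 × 0.25 = 0.9
  [8.25→10.25]: (3.52+2.47)/2 × 2 = 5.99
  Sum = 73.1825 µg/mL·hr
Extrapolated tail: C_last / k_e = 2.47 / 0.177 = 13.955
AUC_0→∞ = 73.1825 + 13.955 = 87.1375 µg/mL·hr

AUC = 87.1 µg/mL·hr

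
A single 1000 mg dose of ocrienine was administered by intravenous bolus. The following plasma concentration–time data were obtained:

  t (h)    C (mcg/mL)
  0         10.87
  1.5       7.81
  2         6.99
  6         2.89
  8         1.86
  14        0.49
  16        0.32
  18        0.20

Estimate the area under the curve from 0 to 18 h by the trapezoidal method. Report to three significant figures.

AUC = 50.6 mcg/mL·h

Trapezoidal AUC_0→18:
  [0→1.5]: (10.87+7.81)/2 × 1.5 = 14.01
  [1.5→2]: (7.81+6.99)/2 × 0.5 = 3.7
  [2→6]: (6.99+2.89)/2 × 4 = 19.76
  [6→8]: (2.89+1.86)/2 × 2 = 4.75
  [8→14]: (1.86+0.49)/2 × 6 = 7.05
  [14→16]: (0.49+0.32)/2 × 2 = 0.81
  [16→18]: (0.32+0.20)/2 × 2 = 0.52
  Sum = 50.6 mcg/mL·h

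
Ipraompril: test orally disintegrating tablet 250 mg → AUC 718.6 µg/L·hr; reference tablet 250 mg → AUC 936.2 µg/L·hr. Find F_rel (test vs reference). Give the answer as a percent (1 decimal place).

F_rel = 76.8%

F_rel = (AUC_test/D_test) / (AUC_ref/D_ref)
      = (718.6/250) / (936.2/250)
      = 2.8744 / 3.7448 = 0.7676 = 76.76%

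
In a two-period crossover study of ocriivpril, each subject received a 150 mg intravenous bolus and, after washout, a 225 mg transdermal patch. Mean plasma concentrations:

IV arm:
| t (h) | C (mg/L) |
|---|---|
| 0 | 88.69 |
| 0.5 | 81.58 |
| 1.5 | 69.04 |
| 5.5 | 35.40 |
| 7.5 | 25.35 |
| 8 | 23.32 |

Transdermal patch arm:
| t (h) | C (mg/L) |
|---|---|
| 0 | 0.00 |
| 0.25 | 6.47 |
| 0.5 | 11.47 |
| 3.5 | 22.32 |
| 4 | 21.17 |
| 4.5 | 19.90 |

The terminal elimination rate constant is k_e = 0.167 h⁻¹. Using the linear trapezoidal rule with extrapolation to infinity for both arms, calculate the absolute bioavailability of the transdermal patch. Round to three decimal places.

F = 0.240

Trapezoidal AUC_0→8 (IV):
  [0→0.5]: (88.69+81.58)/2 × 0.5 = 42.5675
  [0.5→1.5]: (81.58+69.04)/2 × 1 = 75.31
  [1.5→5.5]: (69.04+35.40)/2 × 4 = 208.88
  [5.5→7.5]: (35.40+25.35)/2 × 2 = 60.75
  [7.5→8]: (25.35+23.32)/2 × 0.5 = 12.1675
  Sum = 399.675 mg/L·h
IV tail: 23.32/0.167 = 139.641; AUC_iv,0→∞ = 399.675 + 139.641 = 539.316 mg/L·h
Trapezoidal AUC_0→4.5 (transdermal patch):
  [0→0.25]: (0.00+6.47)/2 × 0.25 = 0.80875
  [0.25→0.5]: (6.47+11.47)/2 × 0.25 = 2.2425
  [0.5→3.5]: (11.47+22.32)/2 × 3 = 50.685
  [3.5→4]: (22.32+21.17)/2 × 0.5 = 10.8725
  [4→4.5]: (21.17+19.90)/2 × 0.5 = 10.2675
  Sum = 74.87625 mg/L·h
transdermal patch tail: 19.90/0.167 = 119.162; AUC_ev,0→∞ = 74.87625 + 119.162 = 194.03825 mg/L·h
F = (AUC_ev/D_ev)/(AUC_iv/D_iv) = (194.03825/225)/(539.316/150) = 0.862392/3.59544 = 0.2399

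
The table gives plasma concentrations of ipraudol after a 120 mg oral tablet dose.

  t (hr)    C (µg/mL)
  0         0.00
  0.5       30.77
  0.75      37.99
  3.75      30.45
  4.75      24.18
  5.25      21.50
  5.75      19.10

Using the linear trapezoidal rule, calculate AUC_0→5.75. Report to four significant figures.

Trapezoidal AUC_0→5.75:
  [0→0.5]: (0.00+30.77)/2 × 0.5 = 7.6925
  [0.5→0.75]: (30.77+37.99)/2 × 0.25 = 8.595
  [0.75→3.75]: (37.99+30.45)/2 × 3 = 102.66
  [3.75→4.75]: (30.45+24.18)/2 × 1 = 27.315
  [4.75→5.25]: (24.18+21.50)/2 × 0.5 = 11.42
  [5.25→5.75]: (21.50+19.10)/2 × 0.5 = 10.15
  Sum = 167.8325 µg/mL·hr

AUC = 167.8 µg/mL·hr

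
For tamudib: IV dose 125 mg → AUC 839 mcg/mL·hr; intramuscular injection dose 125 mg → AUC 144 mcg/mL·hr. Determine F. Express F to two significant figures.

F = 0.17

F = (AUC_ev / D_ev) / (AUC_iv / D_iv)
  = (144/125) / (839/125)
  = 1.152 / 6.712 = 0.1716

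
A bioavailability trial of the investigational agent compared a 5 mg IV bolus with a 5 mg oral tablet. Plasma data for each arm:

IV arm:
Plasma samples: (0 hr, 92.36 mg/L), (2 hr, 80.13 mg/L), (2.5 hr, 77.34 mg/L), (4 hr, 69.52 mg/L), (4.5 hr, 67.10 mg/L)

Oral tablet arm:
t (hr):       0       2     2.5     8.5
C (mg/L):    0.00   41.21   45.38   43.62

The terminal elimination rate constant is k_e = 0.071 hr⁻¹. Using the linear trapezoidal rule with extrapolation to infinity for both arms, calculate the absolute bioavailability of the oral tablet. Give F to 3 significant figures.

Trapezoidal AUC_0→4.5 (IV):
  [0→2]: (92.36+80.13)/2 × 2 = 172.49
  [2→2.5]: (80.13+77.34)/2 × 0.5 = 39.3675
  [2.5→4]: (77.34+69.52)/2 × 1.5 = 110.145
  [4→4.5]: (69.52+67.10)/2 × 0.5 = 34.155
  Sum = 356.1575 mg/L·hr
IV tail: 67.10/0.071 = 945.070; AUC_iv,0→∞ = 356.1575 + 945.070 = 1301.2275 mg/L·hr
Trapezoidal AUC_0→8.5 (oral tablet):
  [0→2]: (0.00+41.21)/2 × 2 = 41.21
  [2→2.5]: (41.21+45.38)/2 × 0.5 = 21.6475
  [2.5→8.5]: (45.38+43.62)/2 × 6 = 267.0
  Sum = 329.8575 mg/L·hr
oral tablet tail: 43.62/0.071 = 614.366; AUC_ev,0→∞ = 329.8575 + 614.366 = 944.2235 mg/L·hr
F = (AUC_ev/D_ev)/(AUC_iv/D_iv) = (944.2235/5)/(1301.2275/5) = 188.8447/260.2455 = 0.7256

F = 0.726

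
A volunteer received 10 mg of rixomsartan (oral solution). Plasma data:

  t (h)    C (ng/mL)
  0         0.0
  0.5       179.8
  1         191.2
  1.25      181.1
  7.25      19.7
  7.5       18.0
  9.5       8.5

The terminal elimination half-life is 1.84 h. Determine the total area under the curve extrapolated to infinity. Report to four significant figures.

Trapezoidal AUC_0→9.5:
  [0→0.5]: (0.0+179.8)/2 × 0.5 = 44.95
  [0.5→1]: (179.8+191.2)/2 × 0.5 = 92.75
  [1→1.25]: (191.2+181.1)/2 × 0.25 = 46.5375
  [1.25→7.25]: (181.1+19.7)/2 × 6 = 602.4
  [7.25→7.5]: (19.7+18.0)/2 × 0.25 = 4.7125
  [7.5→9.5]: (18.0+8.5)/2 × 2 = 26.5
  Sum = 817.85 ng/mL·h
k_e = ln2 / t½ = 0.693147 / 1.84 = 0.3767 h^-1
Extrapolated tail: C_last / k_e = 8.5 / 0.3767 = 22.564
AUC_0→∞ = 817.85 + 22.564 = 840.414 ng/mL·h

AUC = 840.4 ng/mL·h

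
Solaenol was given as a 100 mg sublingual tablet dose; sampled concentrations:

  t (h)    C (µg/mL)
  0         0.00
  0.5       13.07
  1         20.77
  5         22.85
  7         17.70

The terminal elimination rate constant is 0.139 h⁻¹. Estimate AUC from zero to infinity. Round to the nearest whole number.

AUC = 267 µg/mL·h

Trapezoidal AUC_0→7:
  [0→0.5]: (0.00+13.07)/2 × 0.5 = 3.2675
  [0.5→1]: (13.07+20.77)/2 × 0.5 = 8.46
  [1→5]: (20.77+22.85)/2 × 4 = 87.24
  [5→7]: (22.85+17.70)/2 × 2 = 40.55
  Sum = 139.5175 µg/mL·h
Extrapolated tail: C_last / k_e = 17.70 / 0.139 = 127.338
AUC_0→∞ = 139.5175 + 127.338 = 266.8555 µg/mL·h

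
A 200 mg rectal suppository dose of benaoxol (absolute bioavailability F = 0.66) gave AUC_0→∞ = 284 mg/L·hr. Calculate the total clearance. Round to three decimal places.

CL = 0.465 L/hr

CL = F × Dose / AUC_0→∞
   = 0.66 × 200 / 284 = 0.464789 L/hr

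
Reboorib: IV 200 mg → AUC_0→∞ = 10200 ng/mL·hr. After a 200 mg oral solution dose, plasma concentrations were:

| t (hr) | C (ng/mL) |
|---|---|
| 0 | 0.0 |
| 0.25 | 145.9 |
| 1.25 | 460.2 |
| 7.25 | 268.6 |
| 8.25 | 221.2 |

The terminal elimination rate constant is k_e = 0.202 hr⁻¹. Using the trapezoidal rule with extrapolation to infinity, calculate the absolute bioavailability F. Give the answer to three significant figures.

Trapezoidal AUC_0→8.25 (oral solution):
  [0→0.25]: (0.0+145.9)/2 × 0.25 = 18.2375
  [0.25→1.25]: (145.9+460.2)/2 × 1 = 303.05
  [1.25→7.25]: (460.2+268.6)/2 × 6 = 2186.4
  [7.25→8.25]: (268.6+221.2)/2 × 1 = 244.9
  Sum = 2752.5875 ng/mL·hr
Tail: C_last/k_e = 221.2/0.202 = 1095.050
AUC_0→∞ (oral solution) = 2752.5875 + 1095.050 = 3847.6375 ng/mL·hr
F = (AUC_ev/D_ev)/(AUC_iv/D_iv) = (3847.6375/200)/(10200/200) = 19.2382/51 = 0.3772

F = 0.377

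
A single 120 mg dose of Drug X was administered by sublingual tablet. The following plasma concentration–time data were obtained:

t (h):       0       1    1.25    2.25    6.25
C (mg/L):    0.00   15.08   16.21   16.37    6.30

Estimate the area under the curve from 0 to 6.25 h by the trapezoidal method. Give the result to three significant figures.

Trapezoidal AUC_0→6.25:
  [0→1]: (0.00+15.08)/2 × 1 = 7.54
  [1→1.25]: (15.08+16.21)/2 × 0.25 = 3.91125
  [1.25→2.25]: (16.21+16.37)/2 × 1 = 16.29
  [2.25→6.25]: (16.37+6.30)/2 × 4 = 45.34
  Sum = 73.08125 mg/L·h

AUC = 73.1 mg/L·h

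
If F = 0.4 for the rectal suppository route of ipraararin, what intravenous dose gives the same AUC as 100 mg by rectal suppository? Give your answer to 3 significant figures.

Systemic exposure from an extravascular dose = F × D_ev, so the equivalent IV dose is F × D_ev.
D_iv = F × D_ev = 0.4 × 100 = 40 mg

D_iv = 40.0 mg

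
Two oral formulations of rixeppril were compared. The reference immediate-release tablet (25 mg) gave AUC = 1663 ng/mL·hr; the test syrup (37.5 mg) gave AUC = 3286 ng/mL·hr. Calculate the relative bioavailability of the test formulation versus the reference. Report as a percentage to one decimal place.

F_rel = 131.7%

F_rel = (AUC_test/D_test) / (AUC_ref/D_ref)
      = (3286/37.5) / (1663/25)
      = 87.6267 / 66.52 = 1.3173 = 131.73%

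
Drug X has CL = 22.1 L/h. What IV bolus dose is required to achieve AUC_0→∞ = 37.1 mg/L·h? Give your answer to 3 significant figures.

Dose_iv = CL × AUC_0→∞
     = 22.1 × 37.1 = 819.91 mg

Dose = 820 mg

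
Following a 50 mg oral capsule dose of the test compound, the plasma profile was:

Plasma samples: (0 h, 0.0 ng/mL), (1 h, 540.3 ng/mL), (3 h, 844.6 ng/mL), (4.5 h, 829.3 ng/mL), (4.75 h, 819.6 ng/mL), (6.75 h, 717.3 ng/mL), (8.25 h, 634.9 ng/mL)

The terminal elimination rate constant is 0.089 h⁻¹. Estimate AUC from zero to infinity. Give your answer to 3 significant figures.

AUC = 12800 ng/mL·h

Trapezoidal AUC_0→8.25:
  [0→1]: (0.0+540.3)/2 × 1 = 270.15
  [1→3]: (540.3+844.6)/2 × 2 = 1384.9
  [3→4.5]: (844.6+829.3)/2 × 1.5 = 1255.425
  [4.5→4.75]: (829.3+819.6)/2 × 0.25 = 206.1125
  [4.75→6.75]: (819.6+717.3)/2 × 2 = 1536.9
  [6.75→8.25]: (717.3+634.9)/2 × 1.5 = 1014.15
  Sum = 5667.6375 ng/mL·h
Extrapolated tail: C_last / k_e = 634.9 / 0.089 = 7133.708
AUC_0→∞ = 5667.6375 + 7133.708 = 12801.3455 ng/mL·h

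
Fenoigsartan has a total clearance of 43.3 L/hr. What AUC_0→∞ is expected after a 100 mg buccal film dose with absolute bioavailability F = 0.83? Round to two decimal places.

AUC = 1.92 mg/L·hr

AUC_0→∞ = F × Dose / CL
        = 0.83 × 100 / 43.3 = 1.91686 mg/L·hr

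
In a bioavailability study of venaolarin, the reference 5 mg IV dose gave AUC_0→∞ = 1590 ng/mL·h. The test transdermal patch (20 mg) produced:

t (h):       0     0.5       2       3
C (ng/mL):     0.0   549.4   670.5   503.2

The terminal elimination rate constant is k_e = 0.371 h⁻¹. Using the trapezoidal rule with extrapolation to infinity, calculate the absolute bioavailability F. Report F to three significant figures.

Trapezoidal AUC_0→3 (transdermal patch):
  [0→0.5]: (0.0+549.4)/2 × 0.5 = 137.35
  [0.5→2]: (549.4+670.5)/2 × 1.5 = 914.925
  [2→3]: (670.5+503.2)/2 × 1 = 586.85
  Sum = 1639.125 ng/mL·h
Tail: C_last/k_e = 503.2/0.371 = 1356.334
AUC_0→∞ (transdermal patch) = 1639.125 + 1356.334 = 2995.459 ng/mL·h
F = (AUC_ev/D_ev)/(AUC_iv/D_iv) = (2995.459/20)/(1590/5) = 149.77295/318 = 0.4710

F = 0.471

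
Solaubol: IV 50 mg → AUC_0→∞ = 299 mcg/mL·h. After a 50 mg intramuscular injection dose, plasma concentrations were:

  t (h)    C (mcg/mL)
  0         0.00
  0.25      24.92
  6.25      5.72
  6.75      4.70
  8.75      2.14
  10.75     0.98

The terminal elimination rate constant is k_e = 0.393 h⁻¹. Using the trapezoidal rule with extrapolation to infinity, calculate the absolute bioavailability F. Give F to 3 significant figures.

Trapezoidal AUC_0→10.75 (intramuscular injection):
  [0→0.25]: (0.00+24.92)/2 × 0.25 = 3.115
  [0.25→6.25]: (24.92+5.72)/2 × 6 = 91.92
  [6.25→6.75]: (5.72+4.70)/2 × 0.5 = 2.605
  [6.75→8.75]: (4.70+2.14)/2 × 2 = 6.84
  [8.75→10.75]: (2.14+0.98)/2 × 2 = 3.12
  Sum = 107.6 mcg/mL·h
Tail: C_last/k_e = 0.98/0.393 = 2.494
AUC_0→∞ (intramuscular injection) = 107.6 + 2.494 = 110.094 mcg/mL·h
F = (AUC_ev/D_ev)/(AUC_iv/D_iv) = (110.094/50)/(299/50) = 2.20188/5.98 = 0.3682

F = 0.368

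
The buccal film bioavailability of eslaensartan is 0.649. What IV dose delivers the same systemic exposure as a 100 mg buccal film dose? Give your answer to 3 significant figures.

D_iv = 64.9 mg

Systemic exposure from an extravascular dose = F × D_ev, so the equivalent IV dose is F × D_ev.
D_iv = F × D_ev = 0.649 × 100 = 64.9 mg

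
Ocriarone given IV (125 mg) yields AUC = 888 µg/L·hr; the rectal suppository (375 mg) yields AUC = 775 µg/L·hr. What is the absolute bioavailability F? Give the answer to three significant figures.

F = 0.291

F = (AUC_ev / D_ev) / (AUC_iv / D_iv)
  = (775/375) / (888/125)
  = 2.06667 / 7.104 = 0.2909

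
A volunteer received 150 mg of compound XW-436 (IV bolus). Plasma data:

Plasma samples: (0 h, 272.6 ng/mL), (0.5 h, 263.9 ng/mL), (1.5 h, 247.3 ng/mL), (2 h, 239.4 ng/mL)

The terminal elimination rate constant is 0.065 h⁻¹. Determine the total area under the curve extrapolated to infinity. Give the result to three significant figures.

Trapezoidal AUC_0→2:
  [0→0.5]: (272.6+263.9)/2 × 0.5 = 134.125
  [0.5→1.5]: (263.9+247.3)/2 × 1 = 255.6
  [1.5→2]: (247.3+239.4)/2 × 0.5 = 121.675
  Sum = 511.4 ng/mL·h
Extrapolated tail: C_last / k_e = 239.4 / 0.065 = 3683.077
AUC_0→∞ = 511.4 + 3683.077 = 4194.477 ng/mL·h

AUC = 4190 ng/mL·h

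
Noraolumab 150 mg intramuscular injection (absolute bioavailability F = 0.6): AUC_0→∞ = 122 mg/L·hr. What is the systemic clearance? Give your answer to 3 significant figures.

CL = 0.738 L/hr

CL = F × Dose / AUC_0→∞
   = 0.6 × 150 / 122 = 0.737705 L/hr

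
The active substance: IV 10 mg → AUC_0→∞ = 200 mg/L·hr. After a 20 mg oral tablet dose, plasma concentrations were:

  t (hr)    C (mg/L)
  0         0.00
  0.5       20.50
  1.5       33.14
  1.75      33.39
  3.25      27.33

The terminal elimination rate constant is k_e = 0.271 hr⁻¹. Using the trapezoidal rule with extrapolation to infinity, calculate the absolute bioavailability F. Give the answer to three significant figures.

F = 0.467

Trapezoidal AUC_0→3.25 (oral tablet):
  [0→0.5]: (0.00+20.50)/2 × 0.5 = 5.125
  [0.5→1.5]: (20.50+33.14)/2 × 1 = 26.82
  [1.5→1.75]: (33.14+33.39)/2 × 0.25 = 8.31625
  [1.75→3.25]: (33.39+27.33)/2 × 1.5 = 45.54
  Sum = 85.80125 mg/L·hr
Tail: C_last/k_e = 27.33/0.271 = 100.849
AUC_0→∞ (oral tablet) = 85.80125 + 100.849 = 186.65025 mg/L·hr
F = (AUC_ev/D_ev)/(AUC_iv/D_iv) = (186.65025/20)/(200/10) = 9.3325125/20 = 0.4666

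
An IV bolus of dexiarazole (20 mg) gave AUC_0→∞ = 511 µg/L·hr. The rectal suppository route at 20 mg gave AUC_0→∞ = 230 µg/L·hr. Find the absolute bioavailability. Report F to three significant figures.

F = 0.450

F = (AUC_ev / D_ev) / (AUC_iv / D_iv)
  = (230/20) / (511/20)
  = 11.5 / 25.55 = 0.4501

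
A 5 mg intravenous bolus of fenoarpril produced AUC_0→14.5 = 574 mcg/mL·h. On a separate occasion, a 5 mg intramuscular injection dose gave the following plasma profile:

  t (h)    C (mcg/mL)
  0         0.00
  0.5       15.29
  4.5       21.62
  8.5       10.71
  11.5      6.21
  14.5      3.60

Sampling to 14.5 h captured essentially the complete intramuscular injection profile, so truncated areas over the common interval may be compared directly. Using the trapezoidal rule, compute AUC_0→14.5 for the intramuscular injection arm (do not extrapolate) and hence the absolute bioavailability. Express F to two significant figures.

Trapezoidal AUC_0→14.5 (intramuscular injection):
  [0→0.5]: (0.00+15.29)/2 × 0.5 = 3.8225
  [0.5→4.5]: (15.29+21.62)/2 × 4 = 73.82
  [4.5→8.5]: (21.62+10.71)/2 × 4 = 64.66
  [8.5→11.5]: (10.71+6.21)/2 × 3 = 25.38
  [11.5→14.5]: (6.21+3.60)/2 × 3 = 14.715
  Sum = 182.3975 mcg/mL·h
F = (AUC_ev/D_ev)/(AUC_iv/D_iv) = (182.3975/5)/(574/5) = 36.4795/114.8 = 0.3178

F = 0.32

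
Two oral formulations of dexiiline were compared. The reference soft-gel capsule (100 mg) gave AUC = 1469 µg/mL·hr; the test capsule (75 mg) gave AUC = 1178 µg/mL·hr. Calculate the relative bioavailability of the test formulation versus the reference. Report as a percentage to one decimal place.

F_rel = 106.9%

F_rel = (AUC_test/D_test) / (AUC_ref/D_ref)
      = (1178/75) / (1469/100)
      = 15.7067 / 14.69 = 1.0692 = 106.92%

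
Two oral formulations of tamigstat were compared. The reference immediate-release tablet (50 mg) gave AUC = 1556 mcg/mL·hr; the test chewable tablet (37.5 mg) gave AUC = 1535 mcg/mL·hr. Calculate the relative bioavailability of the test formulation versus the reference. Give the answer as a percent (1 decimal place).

F_rel = (AUC_test/D_test) / (AUC_ref/D_ref)
      = (1535/37.5) / (1556/50)
      = 40.9333 / 31.12 = 1.3153 = 131.53%

F_rel = 131.5%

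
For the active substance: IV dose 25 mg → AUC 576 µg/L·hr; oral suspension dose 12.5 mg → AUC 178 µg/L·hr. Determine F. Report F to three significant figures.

F = 0.618

F = (AUC_ev / D_ev) / (AUC_iv / D_iv)
  = (178/12.5) / (576/25)
  = 14.24 / 23.04 = 0.6181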